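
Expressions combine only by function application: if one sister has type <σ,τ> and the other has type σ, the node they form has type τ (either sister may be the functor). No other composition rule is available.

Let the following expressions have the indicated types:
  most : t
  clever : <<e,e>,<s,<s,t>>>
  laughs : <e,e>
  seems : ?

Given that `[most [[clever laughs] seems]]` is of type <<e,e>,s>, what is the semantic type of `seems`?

<<s,<s,t>>,<t,<<e,e>,s>>>

For [most [[clever laughs] seems]] to have type <<e,e>,s> with most of type t, [[clever laughs] seems] must be the function: [[clever laughs] seems] : <t,<<e,e>,s>>.
For [[clever laughs] seems] to have type <t,<<e,e>,s>> with [clever laughs] of type <s,<s,t>>, seems must be the function: seems : <<s,<s,t>>,<t,<<e,e>,s>>>.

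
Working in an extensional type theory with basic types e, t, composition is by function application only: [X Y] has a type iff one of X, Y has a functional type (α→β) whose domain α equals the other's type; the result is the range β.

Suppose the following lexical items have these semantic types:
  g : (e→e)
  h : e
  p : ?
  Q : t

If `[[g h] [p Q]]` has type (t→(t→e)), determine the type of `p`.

[[g h] [p Q]] must have type (t→(t→e)). The sister [g h] has type e; that is not a function onto (t→(t→e)), so [p Q] must be the functor, of type (e→(t→(t→e))).
[p Q] must have type (e→(t→(t→e))). The sister Q has type t; that is not a function onto (e→(t→(t→e))), so p must be the functor, of type (t→(e→(t→(t→e)))).

(t→(e→(t→(t→e))))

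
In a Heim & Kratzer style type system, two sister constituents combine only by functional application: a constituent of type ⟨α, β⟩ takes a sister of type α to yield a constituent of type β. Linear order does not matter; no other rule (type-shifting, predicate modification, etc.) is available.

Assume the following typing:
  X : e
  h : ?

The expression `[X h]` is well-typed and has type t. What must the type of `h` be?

[X h] must have type t. The sister X has type e; that is not a function onto t, so h must be the functor, of type ⟨e, t⟩.

⟨e, t⟩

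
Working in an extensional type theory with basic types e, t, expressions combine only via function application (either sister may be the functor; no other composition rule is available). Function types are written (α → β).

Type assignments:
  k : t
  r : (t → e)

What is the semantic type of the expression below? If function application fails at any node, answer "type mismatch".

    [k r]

e

[k r] — r of type (t → e) combines with k of type t: type e.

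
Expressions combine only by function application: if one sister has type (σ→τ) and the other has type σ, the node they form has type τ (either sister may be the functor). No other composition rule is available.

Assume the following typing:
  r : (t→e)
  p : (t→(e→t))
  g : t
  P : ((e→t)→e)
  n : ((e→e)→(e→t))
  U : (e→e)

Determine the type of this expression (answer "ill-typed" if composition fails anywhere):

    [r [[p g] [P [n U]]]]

[p g]: (t→(e→t)) applied to t yields (e→t).
[n U]: ((e→e)→(e→t)) applied to (e→e) yields (e→t).
[P [n U]]: ((e→t)→e) applied to (e→t) yields e.
[[p g] [P [n U]]]: (e→t) applied to e yields t.
[r [[p g] [P [n U]]]]: (t→e) applied to t yields e.

e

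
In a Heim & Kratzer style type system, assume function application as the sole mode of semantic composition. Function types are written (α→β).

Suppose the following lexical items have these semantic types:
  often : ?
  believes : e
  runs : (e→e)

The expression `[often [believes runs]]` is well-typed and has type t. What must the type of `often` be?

[often [believes runs]] must have type t. The sister [believes runs] has type e; that is not a function onto t, so often must be the functor, of type (e→t).

(e→t)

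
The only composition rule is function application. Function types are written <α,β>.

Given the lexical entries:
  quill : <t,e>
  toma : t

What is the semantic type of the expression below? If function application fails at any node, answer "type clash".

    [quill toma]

[quill toma]: quill is <t,e>, toma is t; result e.

e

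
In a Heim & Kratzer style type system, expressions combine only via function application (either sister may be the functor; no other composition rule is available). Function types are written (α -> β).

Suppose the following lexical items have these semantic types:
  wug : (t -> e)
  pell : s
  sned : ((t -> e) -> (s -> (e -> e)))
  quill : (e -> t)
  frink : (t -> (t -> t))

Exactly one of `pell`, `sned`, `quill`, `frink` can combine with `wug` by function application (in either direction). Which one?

sned

pell : s — does not combine with wug.
sned — combines: sned : ((t -> e) -> (s -> (e -> e))) takes wug : (t -> e) as argument, giving (s -> (e -> e)).
quill : (e -> t) — does not combine with wug.
frink : (t -> (t -> t)) — does not combine with wug.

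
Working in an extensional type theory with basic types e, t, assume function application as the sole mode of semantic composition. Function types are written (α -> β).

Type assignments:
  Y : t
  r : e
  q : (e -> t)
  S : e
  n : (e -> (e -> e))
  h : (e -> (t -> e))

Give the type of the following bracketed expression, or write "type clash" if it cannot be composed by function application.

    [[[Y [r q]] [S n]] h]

[r q]: functor q : (e -> t), argument r : e; result t.
[Y [r q]]: t and t cannot combine by function application — type clash.

type clash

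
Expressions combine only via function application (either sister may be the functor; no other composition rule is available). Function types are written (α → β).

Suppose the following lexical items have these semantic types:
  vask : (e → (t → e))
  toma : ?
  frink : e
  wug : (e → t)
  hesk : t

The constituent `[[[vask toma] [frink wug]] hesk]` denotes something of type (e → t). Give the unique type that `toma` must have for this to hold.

[[[vask toma] [frink wug]] hesk] must have type (e → t). The sister hesk has type t; that is not a function onto (e → t), so [[vask toma] [frink wug]] must be the functor, of type (t → (e → t)).
[[vask toma] [frink wug]] must have type (t → (e → t)). The sister [frink wug] has type t; that is not a function onto (t → (e → t)), so [vask toma] must be the functor, of type (t → (t → (e → t))).
[vask toma] must have type (t → (t → (e → t))). The sister vask has type (e → (t → e)); that is not a function onto (t → (t → (e → t))), so toma must be the functor, of type ((e → (t → e)) → (t → (t → (e → t)))).

((e → (t → e)) → (t → (t → (e → t))))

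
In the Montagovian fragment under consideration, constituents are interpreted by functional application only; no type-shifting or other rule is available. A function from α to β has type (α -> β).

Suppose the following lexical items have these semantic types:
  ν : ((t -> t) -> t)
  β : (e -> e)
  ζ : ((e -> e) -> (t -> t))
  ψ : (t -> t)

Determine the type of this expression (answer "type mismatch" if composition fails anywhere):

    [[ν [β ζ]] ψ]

t

At [β ζ], ζ : ((e -> e) -> (t -> t)) takes β : (e -> e), giving (t -> t).
At [ν [β ζ]], ν : ((t -> t) -> t) takes [β ζ] : (t -> t), giving t.
At [[ν [β ζ]] ψ], ψ : (t -> t) takes [ν [β ζ]] : t, giving t.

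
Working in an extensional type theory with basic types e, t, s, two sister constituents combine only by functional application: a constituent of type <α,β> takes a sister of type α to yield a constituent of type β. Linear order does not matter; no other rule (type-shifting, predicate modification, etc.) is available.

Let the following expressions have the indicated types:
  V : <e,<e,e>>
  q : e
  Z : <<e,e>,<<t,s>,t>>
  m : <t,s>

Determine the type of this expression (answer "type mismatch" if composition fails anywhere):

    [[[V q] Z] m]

t

At [V q], V : <e,<e,e>> takes q : e, giving <e,e>.
At [[V q] Z], Z : <<e,e>,<<t,s>,t>> takes [V q] : <e,e>, giving <<t,s>,t>.
At [[[V q] Z] m], [[V q] Z] : <<t,s>,t> takes m : <t,s>, giving t.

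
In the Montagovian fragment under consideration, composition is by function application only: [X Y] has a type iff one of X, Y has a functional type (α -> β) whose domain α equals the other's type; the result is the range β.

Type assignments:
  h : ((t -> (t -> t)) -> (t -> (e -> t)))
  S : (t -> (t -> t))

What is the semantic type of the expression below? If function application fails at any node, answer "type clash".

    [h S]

[h S]: functor h : ((t -> (t -> t)) -> (t -> (e -> t))), argument S : (t -> (t -> t)); result (t -> (e -> t)).

(t -> (e -> t))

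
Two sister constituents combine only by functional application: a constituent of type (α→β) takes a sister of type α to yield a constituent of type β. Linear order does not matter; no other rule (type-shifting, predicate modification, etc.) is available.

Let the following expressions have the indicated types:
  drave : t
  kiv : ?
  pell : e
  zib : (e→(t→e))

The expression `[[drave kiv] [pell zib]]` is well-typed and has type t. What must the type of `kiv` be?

(t→((t→e)→t))

At [[drave kiv] [pell zib]] (required: t): [pell zib] is (t→e), which is not a function with range t; hence [drave kiv] is the functor — type ((t→e)→t).
At [drave kiv] (required: ((t→e)→t)): drave is t, which is not a function with range ((t→e)→t); hence kiv is the functor — type (t→((t→e)→t)).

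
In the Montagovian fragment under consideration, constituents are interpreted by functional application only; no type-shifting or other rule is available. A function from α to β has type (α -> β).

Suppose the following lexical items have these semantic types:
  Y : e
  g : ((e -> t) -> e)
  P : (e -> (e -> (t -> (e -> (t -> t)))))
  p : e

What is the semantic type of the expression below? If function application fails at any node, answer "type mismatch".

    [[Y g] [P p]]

At [Y g]: neither e nor ((e -> t) -> e) can take the other as argument; the node is ill-typed.

type mismatch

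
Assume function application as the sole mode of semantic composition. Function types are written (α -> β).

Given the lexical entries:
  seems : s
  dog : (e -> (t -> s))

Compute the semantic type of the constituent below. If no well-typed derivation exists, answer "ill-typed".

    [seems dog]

ill-typed

At [seems dog]: neither s nor (e -> (t -> s)) can take the other as argument; the node is ill-typed.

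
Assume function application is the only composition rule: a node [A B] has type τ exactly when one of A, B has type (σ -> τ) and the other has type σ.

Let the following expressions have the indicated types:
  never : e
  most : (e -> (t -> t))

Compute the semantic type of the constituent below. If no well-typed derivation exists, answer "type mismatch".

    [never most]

(t -> t)

[never most]: (e -> (t -> t)) applied to e yields (t -> t).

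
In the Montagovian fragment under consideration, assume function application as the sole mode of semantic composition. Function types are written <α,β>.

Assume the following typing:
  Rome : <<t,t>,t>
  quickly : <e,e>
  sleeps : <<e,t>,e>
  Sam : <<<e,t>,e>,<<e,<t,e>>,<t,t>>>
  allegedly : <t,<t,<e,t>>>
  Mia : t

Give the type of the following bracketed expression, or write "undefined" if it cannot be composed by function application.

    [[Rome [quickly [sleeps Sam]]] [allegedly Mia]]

undefined

[sleeps Sam]: <<<e,t>,e>,<<e,<t,e>>,<t,t>>> applied to <<e,t>,e> yields <<e,<t,e>>,<t,t>>.
At [quickly [sleeps Sam]]: neither <e,e> nor <<e,<t,e>>,<t,t>> can take the other as argument; the node is ill-typed.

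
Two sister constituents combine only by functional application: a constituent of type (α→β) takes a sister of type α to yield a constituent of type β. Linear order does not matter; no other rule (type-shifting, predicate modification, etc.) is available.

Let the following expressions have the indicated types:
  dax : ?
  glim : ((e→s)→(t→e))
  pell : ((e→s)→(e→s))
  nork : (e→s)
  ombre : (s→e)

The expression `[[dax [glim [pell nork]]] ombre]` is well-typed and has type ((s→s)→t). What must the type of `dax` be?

[[dax [glim [pell nork]]] ombre] is required to be ((s→s)→t). ombre : (s→e) cannot yield ((s→s)→t) as functor, so [dax [glim [pell nork]]] : ((s→e)→((s→s)→t)).
[dax [glim [pell nork]]] is required to be ((s→e)→((s→s)→t)). [glim [pell nork]] : (t→e) cannot yield ((s→e)→((s→s)→t)) as functor, so dax : ((t→e)→((s→e)→((s→s)→t))).

((t→e)→((s→e)→((s→s)→t)))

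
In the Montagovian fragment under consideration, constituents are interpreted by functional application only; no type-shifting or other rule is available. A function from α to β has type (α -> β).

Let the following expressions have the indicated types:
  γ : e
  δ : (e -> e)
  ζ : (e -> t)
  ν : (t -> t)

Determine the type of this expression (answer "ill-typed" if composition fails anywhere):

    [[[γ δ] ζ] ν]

[γ δ]: δ is (e -> e), γ is e; result e.
[[γ δ] ζ]: ζ is (e -> t), [γ δ] is e; result t.
[[[γ δ] ζ] ν]: ν is (t -> t), [[γ δ] ζ] is t; result t.

t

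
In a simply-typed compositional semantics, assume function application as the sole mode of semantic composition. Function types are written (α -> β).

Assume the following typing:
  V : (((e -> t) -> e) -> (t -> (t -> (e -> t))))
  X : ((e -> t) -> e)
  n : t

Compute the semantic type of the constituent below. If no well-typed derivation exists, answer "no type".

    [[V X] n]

[V X]: (((e -> t) -> e) -> (t -> (t -> (e -> t)))) applied to ((e -> t) -> e) yields (t -> (t -> (e -> t))).
[[V X] n]: (t -> (t -> (e -> t))) applied to t yields (t -> (e -> t)).

(t -> (e -> t))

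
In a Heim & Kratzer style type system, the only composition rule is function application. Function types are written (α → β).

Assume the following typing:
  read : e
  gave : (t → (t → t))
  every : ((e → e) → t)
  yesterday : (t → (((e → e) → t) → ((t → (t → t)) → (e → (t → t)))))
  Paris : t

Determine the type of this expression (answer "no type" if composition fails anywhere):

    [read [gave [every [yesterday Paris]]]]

(t → t)

At [yesterday Paris], yesterday : (t → (((e → e) → t) → ((t → (t → t)) → (e → (t → t))))) takes Paris : t, giving (((e → e) → t) → ((t → (t → t)) → (e → (t → t)))).
At [every [yesterday Paris]], [yesterday Paris] : (((e → e) → t) → ((t → (t → t)) → (e → (t → t)))) takes every : ((e → e) → t), giving ((t → (t → t)) → (e → (t → t))).
At [gave [every [yesterday Paris]]], [every [yesterday Paris]] : ((t → (t → t)) → (e → (t → t))) takes gave : (t → (t → t)), giving (e → (t → t)).
At [read [gave [every [yesterday Paris]]]], [gave [every [yesterday Paris]]] : (e → (t → t)) takes read : e, giving (t → t).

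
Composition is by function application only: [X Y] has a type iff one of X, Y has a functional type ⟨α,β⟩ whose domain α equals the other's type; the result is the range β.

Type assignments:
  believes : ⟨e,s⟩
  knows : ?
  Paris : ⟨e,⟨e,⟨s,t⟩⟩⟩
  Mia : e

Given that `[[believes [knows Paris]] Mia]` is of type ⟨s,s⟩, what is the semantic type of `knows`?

⟨⟨e,⟨e,⟨s,t⟩⟩⟩,⟨⟨e,s⟩,⟨e,⟨s,s⟩⟩⟩⟩

At [[believes [knows Paris]] Mia] (required: ⟨s,s⟩): Mia is e, which is not a function with range ⟨s,s⟩; hence [believes [knows Paris]] is the functor — type ⟨e,⟨s,s⟩⟩.
At [believes [knows Paris]] (required: ⟨e,⟨s,s⟩⟩): believes is ⟨e,s⟩, which is not a function with range ⟨e,⟨s,s⟩⟩; hence [knows Paris] is the functor — type ⟨⟨e,s⟩,⟨e,⟨s,s⟩⟩⟩.
At [knows Paris] (required: ⟨⟨e,s⟩,⟨e,⟨s,s⟩⟩⟩): Paris is ⟨e,⟨e,⟨s,t⟩⟩⟩, which is not a function with range ⟨⟨e,s⟩,⟨e,⟨s,s⟩⟩⟩; hence knows is the functor — type ⟨⟨e,⟨e,⟨s,t⟩⟩⟩,⟨⟨e,s⟩,⟨e,⟨s,s⟩⟩⟩⟩.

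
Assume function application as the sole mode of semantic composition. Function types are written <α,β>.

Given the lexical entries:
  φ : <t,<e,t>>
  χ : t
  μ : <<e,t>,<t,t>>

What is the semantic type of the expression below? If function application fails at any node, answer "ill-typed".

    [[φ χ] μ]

[φ χ]: φ is <t,<e,t>>, χ is t; result <e,t>.
[[φ χ] μ]: μ is <<e,t>,<t,t>>, [φ χ] is <e,t>; result <t,t>.

<t,t>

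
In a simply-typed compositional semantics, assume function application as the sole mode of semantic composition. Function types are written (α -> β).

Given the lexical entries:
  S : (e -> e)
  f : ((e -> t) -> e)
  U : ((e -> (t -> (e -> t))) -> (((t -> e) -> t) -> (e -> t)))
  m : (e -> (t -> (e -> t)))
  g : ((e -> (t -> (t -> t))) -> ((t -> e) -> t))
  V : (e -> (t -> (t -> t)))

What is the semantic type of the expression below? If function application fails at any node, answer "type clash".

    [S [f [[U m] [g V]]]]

[U m]: U is ((e -> (t -> (e -> t))) -> (((t -> e) -> t) -> (e -> t))), m is (e -> (t -> (e -> t))); result (((t -> e) -> t) -> (e -> t)).
[g V]: g is ((e -> (t -> (t -> t))) -> ((t -> e) -> t)), V is (e -> (t -> (t -> t))); result ((t -> e) -> t).
[[U m] [g V]]: [U m] is (((t -> e) -> t) -> (e -> t)), [g V] is ((t -> e) -> t); result (e -> t).
[f [[U m] [g V]]]: f is ((e -> t) -> e), [[U m] [g V]] is (e -> t); result e.
[S [f [[U m] [g V]]]]: S is (e -> e), [f [[U m] [g V]]] is e; result e.

e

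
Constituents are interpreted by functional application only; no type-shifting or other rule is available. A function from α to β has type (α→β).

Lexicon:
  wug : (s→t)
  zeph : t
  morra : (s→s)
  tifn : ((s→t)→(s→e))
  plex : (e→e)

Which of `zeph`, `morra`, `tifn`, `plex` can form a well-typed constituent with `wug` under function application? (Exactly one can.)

zeph : t — neither side's domain matches the other.
morra : (s→s) — neither side's domain matches the other.
tifn — combines: tifn : ((s→t)→(s→e)) takes wug : (s→t) as argument, giving (s→e).
plex : (e→e) — neither side's domain matches the other.

tifn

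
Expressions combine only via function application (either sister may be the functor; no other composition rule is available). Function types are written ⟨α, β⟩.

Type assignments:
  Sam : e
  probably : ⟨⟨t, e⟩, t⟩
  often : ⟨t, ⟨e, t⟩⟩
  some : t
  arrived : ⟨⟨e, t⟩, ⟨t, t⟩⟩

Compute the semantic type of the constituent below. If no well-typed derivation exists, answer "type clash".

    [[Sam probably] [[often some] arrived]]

type clash

[Sam probably]: e with ⟨⟨t, e⟩, t⟩ — neither is a function whose domain matches the other; composition fails here.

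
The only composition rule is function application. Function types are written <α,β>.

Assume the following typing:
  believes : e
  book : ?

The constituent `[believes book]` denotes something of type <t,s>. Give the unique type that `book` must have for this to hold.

<e,<t,s>>

[believes book] is required to be <t,s>. believes : e cannot yield <t,s> as functor, so book : <e,<t,s>>.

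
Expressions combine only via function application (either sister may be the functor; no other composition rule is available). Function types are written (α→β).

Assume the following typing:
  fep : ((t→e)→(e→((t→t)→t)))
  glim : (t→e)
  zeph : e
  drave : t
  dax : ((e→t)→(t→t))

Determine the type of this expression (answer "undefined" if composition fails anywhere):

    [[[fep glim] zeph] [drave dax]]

At [fep glim], fep : ((t→e)→(e→((t→t)→t))) takes glim : (t→e), giving (e→((t→t)→t)).
At [[fep glim] zeph], [fep glim] : (e→((t→t)→t)) takes zeph : e, giving ((t→t)→t).
At [drave dax]: neither t nor ((e→t)→(t→t)) can take the other as argument; the node is ill-typed.

undefined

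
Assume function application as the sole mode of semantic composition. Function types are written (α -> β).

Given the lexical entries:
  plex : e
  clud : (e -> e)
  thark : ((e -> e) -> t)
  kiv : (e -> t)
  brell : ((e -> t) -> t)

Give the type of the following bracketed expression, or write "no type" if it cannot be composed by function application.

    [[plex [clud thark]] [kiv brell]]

[clud thark]: functor thark : ((e -> e) -> t), argument clud : (e -> e); result t.
[plex [clud thark]]: e and t cannot combine by function application — type clash.

no type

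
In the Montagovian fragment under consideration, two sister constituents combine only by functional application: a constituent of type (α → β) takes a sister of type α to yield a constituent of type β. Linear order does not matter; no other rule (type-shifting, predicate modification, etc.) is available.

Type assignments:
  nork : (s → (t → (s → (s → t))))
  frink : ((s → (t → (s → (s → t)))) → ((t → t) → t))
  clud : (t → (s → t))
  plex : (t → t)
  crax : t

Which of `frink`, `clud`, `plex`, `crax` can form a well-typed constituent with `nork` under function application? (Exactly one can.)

frink — combines: frink : ((s → (t → (s → (s → t)))) → ((t → t) → t)) takes nork : (s → (t → (s → (s → t)))) as argument, giving ((t → t) → t).
clud : (t → (s → t)) — nork needs s; clud needs t; neither fits.
plex : (t → t) — nork needs s; plex needs t; neither fits.
crax : t — nork needs s; crax needs nothing (atomic); neither fits.

frink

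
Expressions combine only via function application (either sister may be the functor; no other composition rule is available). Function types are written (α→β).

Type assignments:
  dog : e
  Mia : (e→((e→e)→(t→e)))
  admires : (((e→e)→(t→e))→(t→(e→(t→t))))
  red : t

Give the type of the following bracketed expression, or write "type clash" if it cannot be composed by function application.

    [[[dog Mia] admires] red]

(e→(t→t))

[dog Mia]: Mia is (e→((e→e)→(t→e))), dog is e; result ((e→e)→(t→e)).
[[dog Mia] admires]: admires is (((e→e)→(t→e))→(t→(e→(t→t)))), [dog Mia] is ((e→e)→(t→e)); result (t→(e→(t→t))).
[[[dog Mia] admires] red]: [[dog Mia] admires] is (t→(e→(t→t))), red is t; result (e→(t→t)).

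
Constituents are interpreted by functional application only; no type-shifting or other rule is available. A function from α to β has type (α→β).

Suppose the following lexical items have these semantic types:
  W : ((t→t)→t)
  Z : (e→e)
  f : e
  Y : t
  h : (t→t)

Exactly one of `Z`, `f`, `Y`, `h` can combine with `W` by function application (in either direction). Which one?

Z : (e→e) — neither side's domain matches the other.
f : e — neither side's domain matches the other.
Y : t — neither side's domain matches the other.
h — combines: W : ((t→t)→t) takes h : (t→t) as argument, giving t.

h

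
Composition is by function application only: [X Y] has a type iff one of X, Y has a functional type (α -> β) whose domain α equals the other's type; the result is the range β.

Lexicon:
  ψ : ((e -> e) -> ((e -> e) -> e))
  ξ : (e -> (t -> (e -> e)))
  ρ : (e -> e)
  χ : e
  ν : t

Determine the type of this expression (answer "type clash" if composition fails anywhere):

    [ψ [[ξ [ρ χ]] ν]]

[ρ χ]: ρ is (e -> e), χ is e; result e.
[ξ [ρ χ]]: ξ is (e -> (t -> (e -> e))), [ρ χ] is e; result (t -> (e -> e)).
[[ξ [ρ χ]] ν]: [ξ [ρ χ]] is (t -> (e -> e)), ν is t; result (e -> e).
[ψ [[ξ [ρ χ]] ν]]: ψ is ((e -> e) -> ((e -> e) -> e)), [[ξ [ρ χ]] ν] is (e -> e); result ((e -> e) -> e).

((e -> e) -> e)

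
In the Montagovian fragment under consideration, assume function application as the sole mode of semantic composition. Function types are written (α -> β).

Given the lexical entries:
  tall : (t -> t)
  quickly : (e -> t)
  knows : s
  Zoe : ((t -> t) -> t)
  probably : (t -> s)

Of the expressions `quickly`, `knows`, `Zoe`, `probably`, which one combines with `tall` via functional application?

Zoe

quickly : (e -> t) — neither side's domain matches the other.
knows : s — neither side's domain matches the other.
Zoe — combines: Zoe : ((t -> t) -> t) takes tall : (t -> t) as argument, giving t.
probably : (t -> s) — neither side's domain matches the other.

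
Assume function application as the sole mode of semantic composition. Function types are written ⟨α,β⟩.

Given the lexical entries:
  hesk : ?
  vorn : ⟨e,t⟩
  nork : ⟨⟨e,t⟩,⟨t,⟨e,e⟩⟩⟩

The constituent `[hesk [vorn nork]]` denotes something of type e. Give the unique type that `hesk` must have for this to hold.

⟨⟨t,⟨e,e⟩⟩,e⟩

At [hesk [vorn nork]] (required: e): [vorn nork] is ⟨t,⟨e,e⟩⟩, which is not a function with range e; hence hesk is the functor — type ⟨⟨t,⟨e,e⟩⟩,e⟩.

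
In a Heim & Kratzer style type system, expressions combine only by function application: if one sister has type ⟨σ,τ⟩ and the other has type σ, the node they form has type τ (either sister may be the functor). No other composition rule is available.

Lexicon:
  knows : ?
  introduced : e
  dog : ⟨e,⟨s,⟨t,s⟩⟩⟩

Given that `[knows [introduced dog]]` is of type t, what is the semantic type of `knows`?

For [knows [introduced dog]] to have type t with [introduced dog] of type ⟨s,⟨t,s⟩⟩, knows must be the function: knows : ⟨⟨s,⟨t,s⟩⟩,t⟩.

⟨⟨s,⟨t,s⟩⟩,t⟩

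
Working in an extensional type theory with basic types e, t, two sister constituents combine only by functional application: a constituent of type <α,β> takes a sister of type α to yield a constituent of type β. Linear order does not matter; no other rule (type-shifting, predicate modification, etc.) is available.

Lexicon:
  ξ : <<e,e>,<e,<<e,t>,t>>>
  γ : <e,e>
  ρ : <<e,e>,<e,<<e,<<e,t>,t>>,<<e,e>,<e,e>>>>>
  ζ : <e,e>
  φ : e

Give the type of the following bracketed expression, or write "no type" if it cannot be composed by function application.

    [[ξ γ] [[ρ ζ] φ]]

[ξ γ]: ξ is <<e,e>,<e,<<e,t>,t>>>, γ is <e,e>; result <e,<<e,t>,t>>.
[ρ ζ]: ρ is <<e,e>,<e,<<e,<<e,t>,t>>,<<e,e>,<e,e>>>>>, ζ is <e,e>; result <e,<<e,<<e,t>,t>>,<<e,e>,<e,e>>>>.
[[ρ ζ] φ]: [ρ ζ] is <e,<<e,<<e,t>,t>>,<<e,e>,<e,e>>>>, φ is e; result <<e,<<e,t>,t>>,<<e,e>,<e,e>>>.
[[ξ γ] [[ρ ζ] φ]]: [[ρ ζ] φ] is <<e,<<e,t>,t>>,<<e,e>,<e,e>>>, [ξ γ] is <e,<<e,t>,t>>; result <<e,e>,<e,e>>.

<<e,e>,<e,e>>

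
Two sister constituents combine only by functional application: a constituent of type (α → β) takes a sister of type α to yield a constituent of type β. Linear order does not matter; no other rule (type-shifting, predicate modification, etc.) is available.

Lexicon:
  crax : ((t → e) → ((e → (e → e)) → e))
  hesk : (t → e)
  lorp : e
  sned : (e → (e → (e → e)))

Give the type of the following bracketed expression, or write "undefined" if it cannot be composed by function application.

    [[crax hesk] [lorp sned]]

e

[crax hesk]: ((t → e) → ((e → (e → e)) → e)) applied to (t → e) yields ((e → (e → e)) → e).
[lorp sned]: (e → (e → (e → e))) applied to e yields (e → (e → e)).
[[crax hesk] [lorp sned]]: ((e → (e → e)) → e) applied to (e → (e → e)) yields e.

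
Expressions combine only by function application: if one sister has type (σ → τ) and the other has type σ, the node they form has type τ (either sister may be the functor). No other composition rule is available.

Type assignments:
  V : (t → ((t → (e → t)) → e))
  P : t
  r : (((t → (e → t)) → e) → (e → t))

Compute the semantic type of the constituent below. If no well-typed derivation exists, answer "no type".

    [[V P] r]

[V P]: functor V : (t → ((t → (e → t)) → e)), argument P : t; result ((t → (e → t)) → e).
[[V P] r]: functor r : (((t → (e → t)) → e) → (e → t)), argument [V P] : ((t → (e → t)) → e); result (e → t).

(e → t)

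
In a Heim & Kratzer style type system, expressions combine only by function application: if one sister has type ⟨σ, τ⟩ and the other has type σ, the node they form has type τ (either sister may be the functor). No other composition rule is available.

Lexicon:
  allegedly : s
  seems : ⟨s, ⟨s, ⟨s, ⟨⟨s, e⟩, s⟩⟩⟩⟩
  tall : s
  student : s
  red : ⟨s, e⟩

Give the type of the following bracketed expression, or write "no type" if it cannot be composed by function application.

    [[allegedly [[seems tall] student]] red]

[seems tall]: seems is ⟨s, ⟨s, ⟨s, ⟨⟨s, e⟩, s⟩⟩⟩⟩, tall is s; result ⟨s, ⟨s, ⟨⟨s, e⟩, s⟩⟩⟩.
[[seems tall] student]: [seems tall] is ⟨s, ⟨s, ⟨⟨s, e⟩, s⟩⟩⟩, student is s; result ⟨s, ⟨⟨s, e⟩, s⟩⟩.
[allegedly [[seems tall] student]]: [[seems tall] student] is ⟨s, ⟨⟨s, e⟩, s⟩⟩, allegedly is s; result ⟨⟨s, e⟩, s⟩.
[[allegedly [[seems tall] student]] red]: [allegedly [[seems tall] student]] is ⟨⟨s, e⟩, s⟩, red is ⟨s, e⟩; result s.

s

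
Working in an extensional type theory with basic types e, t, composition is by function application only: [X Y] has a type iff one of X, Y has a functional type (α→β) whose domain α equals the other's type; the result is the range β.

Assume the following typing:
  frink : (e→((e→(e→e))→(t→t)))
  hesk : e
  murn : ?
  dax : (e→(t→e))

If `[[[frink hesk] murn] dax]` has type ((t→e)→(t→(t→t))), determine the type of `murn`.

(((e→(e→e))→(t→t))→((e→(t→e))→((t→e)→(t→(t→t)))))

At [[[frink hesk] murn] dax] (required: ((t→e)→(t→(t→t)))): dax is (e→(t→e)), which is not a function with range ((t→e)→(t→(t→t))); hence [[frink hesk] murn] is the functor — type ((e→(t→e))→((t→e)→(t→(t→t)))).
At [[frink hesk] murn] (required: ((e→(t→e))→((t→e)→(t→(t→t))))): [frink hesk] is ((e→(e→e))→(t→t)), which is not a function with range ((e→(t→e))→((t→e)→(t→(t→t)))); hence murn is the functor — type (((e→(e→e))→(t→t))→((e→(t→e))→((t→e)→(t→(t→t))))).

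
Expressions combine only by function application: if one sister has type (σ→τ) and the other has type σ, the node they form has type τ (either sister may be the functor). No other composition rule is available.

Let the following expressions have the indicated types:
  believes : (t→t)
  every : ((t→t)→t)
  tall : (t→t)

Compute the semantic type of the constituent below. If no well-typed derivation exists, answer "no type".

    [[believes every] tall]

t

[believes every]: every is ((t→t)→t), believes is (t→t); result t.
[[believes every] tall]: tall is (t→t), [believes every] is t; result t.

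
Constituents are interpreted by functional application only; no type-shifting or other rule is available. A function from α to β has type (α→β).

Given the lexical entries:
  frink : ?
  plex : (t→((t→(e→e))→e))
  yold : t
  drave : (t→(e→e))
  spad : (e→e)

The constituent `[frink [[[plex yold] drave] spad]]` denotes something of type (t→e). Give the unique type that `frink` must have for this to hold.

[frink [[[plex yold] drave] spad]] must have type (t→e). The sister [[[plex yold] drave] spad] has type e; that is not a function onto (t→e), so frink must be the functor, of type (e→(t→e)).

(e→(t→e))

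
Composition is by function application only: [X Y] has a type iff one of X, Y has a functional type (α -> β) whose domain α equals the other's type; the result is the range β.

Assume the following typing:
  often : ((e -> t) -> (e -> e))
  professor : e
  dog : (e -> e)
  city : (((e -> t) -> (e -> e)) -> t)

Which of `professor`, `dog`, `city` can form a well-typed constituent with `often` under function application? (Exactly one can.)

professor : e — no; often wants (e -> t), and professor wants nothing (atomic).
dog : (e -> e) — no; often wants (e -> t), and dog wants e.
city — combines: city : (((e -> t) -> (e -> e)) -> t) takes often : ((e -> t) -> (e -> e)) as argument, giving t.

city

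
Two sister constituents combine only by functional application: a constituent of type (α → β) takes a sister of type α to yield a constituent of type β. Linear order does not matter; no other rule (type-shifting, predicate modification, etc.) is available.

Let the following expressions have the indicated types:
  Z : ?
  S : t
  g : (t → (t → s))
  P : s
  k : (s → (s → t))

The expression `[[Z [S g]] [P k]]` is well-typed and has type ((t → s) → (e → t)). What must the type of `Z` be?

[[Z [S g]] [P k]] must have type ((t → s) → (e → t)). The sister [P k] has type (s → t); that is not a function onto ((t → s) → (e → t)), so [Z [S g]] must be the functor, of type ((s → t) → ((t → s) → (e → t))).
[Z [S g]] must have type ((s → t) → ((t → s) → (e → t))). The sister [S g] has type (t → s); that is not a function onto ((s → t) → ((t → s) → (e → t))), so Z must be the functor, of type ((t → s) → ((s → t) → ((t → s) → (e → t)))).

((t → s) → ((s → t) → ((t → s) → (e → t))))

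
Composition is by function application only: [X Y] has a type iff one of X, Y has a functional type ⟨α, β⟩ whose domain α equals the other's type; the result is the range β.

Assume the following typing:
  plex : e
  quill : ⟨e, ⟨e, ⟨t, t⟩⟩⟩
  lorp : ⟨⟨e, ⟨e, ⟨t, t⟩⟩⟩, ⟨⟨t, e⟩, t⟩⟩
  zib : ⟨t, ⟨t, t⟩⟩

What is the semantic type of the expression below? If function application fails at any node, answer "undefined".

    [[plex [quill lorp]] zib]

[quill lorp] — lorp of type ⟨⟨e, ⟨e, ⟨t, t⟩⟩⟩, ⟨⟨t, e⟩, t⟩⟩ combines with quill of type ⟨e, ⟨e, ⟨t, t⟩⟩⟩: type ⟨⟨t, e⟩, t⟩.
[plex [quill lorp]]: e with ⟨⟨t, e⟩, t⟩ — neither is a function whose domain matches the other; composition fails here.

undefined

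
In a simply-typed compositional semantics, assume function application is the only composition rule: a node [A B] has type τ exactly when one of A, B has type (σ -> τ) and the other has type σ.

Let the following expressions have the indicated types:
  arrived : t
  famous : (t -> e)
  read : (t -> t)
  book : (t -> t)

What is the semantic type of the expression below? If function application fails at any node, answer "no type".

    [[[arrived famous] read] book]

no type

[arrived famous]: famous is (t -> e), arrived is t; result e.
At [[arrived famous] read]: neither e nor (t -> t) can take the other as argument; the node is ill-typed.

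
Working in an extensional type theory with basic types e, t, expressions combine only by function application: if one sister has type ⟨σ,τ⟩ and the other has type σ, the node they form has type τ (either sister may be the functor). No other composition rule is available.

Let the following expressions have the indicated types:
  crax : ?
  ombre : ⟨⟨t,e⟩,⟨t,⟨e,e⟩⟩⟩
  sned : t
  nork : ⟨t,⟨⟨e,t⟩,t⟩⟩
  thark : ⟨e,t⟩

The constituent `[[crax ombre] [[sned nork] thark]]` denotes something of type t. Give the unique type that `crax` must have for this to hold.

⟨⟨⟨t,e⟩,⟨t,⟨e,e⟩⟩⟩,⟨t,t⟩⟩

At [[crax ombre] [[sned nork] thark]] (required: t): [[sned nork] thark] is t, which is not a function with range t; hence [crax ombre] is the functor — type ⟨t,t⟩.
At [crax ombre] (required: ⟨t,t⟩): ombre is ⟨⟨t,e⟩,⟨t,⟨e,e⟩⟩⟩, which is not a function with range ⟨t,t⟩; hence crax is the functor — type ⟨⟨⟨t,e⟩,⟨t,⟨e,e⟩⟩⟩,⟨t,t⟩⟩.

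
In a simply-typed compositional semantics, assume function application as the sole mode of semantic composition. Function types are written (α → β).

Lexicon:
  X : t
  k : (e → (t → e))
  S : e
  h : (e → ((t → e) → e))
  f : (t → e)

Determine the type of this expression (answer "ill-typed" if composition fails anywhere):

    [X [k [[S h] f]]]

e

At [S h], h : (e → ((t → e) → e)) takes S : e, giving ((t → e) → e).
At [[S h] f], [S h] : ((t → e) → e) takes f : (t → e), giving e.
At [k [[S h] f]], k : (e → (t → e)) takes [[S h] f] : e, giving (t → e).
At [X [k [[S h] f]]], [k [[S h] f]] : (t → e) takes X : t, giving e.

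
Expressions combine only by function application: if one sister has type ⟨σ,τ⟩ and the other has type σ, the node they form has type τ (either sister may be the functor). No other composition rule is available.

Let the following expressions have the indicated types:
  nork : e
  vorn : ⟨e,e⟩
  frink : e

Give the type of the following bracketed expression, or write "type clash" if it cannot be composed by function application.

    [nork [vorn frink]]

type clash

[vorn frink]: functor vorn : ⟨e,e⟩, argument frink : e; result e.
[nork [vorn frink]]: e with e — neither is a function whose domain matches the other; composition fails here.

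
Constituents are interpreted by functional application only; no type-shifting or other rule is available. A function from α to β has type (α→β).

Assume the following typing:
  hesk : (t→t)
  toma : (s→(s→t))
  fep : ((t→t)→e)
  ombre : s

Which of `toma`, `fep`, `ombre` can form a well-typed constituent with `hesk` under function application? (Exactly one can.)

toma : (s→(s→t)) — hesk needs t; toma needs s; neither fits.
fep — combines: fep : ((t→t)→e) takes hesk : (t→t) as argument, giving e.
ombre : s — hesk needs t; ombre needs nothing (atomic); neither fits.

fep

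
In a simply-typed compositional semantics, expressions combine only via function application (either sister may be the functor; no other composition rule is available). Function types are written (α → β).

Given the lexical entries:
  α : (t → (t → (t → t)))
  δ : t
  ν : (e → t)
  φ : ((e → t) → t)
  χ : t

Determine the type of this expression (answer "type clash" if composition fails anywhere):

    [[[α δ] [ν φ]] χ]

[α δ]: α is (t → (t → (t → t))), δ is t; result (t → (t → t)).
[ν φ]: φ is ((e → t) → t), ν is (e → t); result t.
[[α δ] [ν φ]]: [α δ] is (t → (t → t)), [ν φ] is t; result (t → t).
[[[α δ] [ν φ]] χ]: [[α δ] [ν φ]] is (t → t), χ is t; result t.

t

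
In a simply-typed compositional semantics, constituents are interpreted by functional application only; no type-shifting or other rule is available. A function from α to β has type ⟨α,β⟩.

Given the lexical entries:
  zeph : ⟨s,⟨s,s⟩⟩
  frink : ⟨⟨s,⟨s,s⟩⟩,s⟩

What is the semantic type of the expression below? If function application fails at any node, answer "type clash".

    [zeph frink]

[zeph frink]: functor frink : ⟨⟨s,⟨s,s⟩⟩,s⟩, argument zeph : ⟨s,⟨s,s⟩⟩; result s.

s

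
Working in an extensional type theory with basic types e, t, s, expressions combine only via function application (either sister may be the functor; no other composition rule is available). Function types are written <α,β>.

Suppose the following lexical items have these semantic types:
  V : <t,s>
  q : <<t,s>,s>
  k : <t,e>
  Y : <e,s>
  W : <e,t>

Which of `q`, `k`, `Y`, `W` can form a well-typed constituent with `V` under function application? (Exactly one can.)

q

q — combines: q : <<t,s>,s> takes V : <t,s> as argument, giving s.
k : <t,e> — neither side's domain matches the other.
Y : <e,s> — neither side's domain matches the other.
W : <e,t> — neither side's domain matches the other.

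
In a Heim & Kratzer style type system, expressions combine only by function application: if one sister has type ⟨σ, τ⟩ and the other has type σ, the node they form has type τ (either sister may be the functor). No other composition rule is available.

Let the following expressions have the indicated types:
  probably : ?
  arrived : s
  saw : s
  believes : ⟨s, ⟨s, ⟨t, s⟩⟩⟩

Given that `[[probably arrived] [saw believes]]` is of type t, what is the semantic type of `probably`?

[[probably arrived] [saw believes]] must have type t. The sister [saw believes] has type ⟨s, ⟨t, s⟩⟩; that is not a function onto t, so [probably arrived] must be the functor, of type ⟨⟨s, ⟨t, s⟩⟩, t⟩.
[probably arrived] must have type ⟨⟨s, ⟨t, s⟩⟩, t⟩. The sister arrived has type s; that is not a function onto ⟨⟨s, ⟨t, s⟩⟩, t⟩, so probably must be the functor, of type ⟨s, ⟨⟨s, ⟨t, s⟩⟩, t⟩⟩.

⟨s, ⟨⟨s, ⟨t, s⟩⟩, t⟩⟩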